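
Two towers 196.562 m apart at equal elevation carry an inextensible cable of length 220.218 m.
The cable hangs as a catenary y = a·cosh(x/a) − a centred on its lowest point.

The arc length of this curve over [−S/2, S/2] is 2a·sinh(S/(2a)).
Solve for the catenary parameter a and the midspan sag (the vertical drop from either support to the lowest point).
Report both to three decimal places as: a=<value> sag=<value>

a=117.690 sag=43.477

seed: a₀ = √(S³/(24(L−S))) = √(196.562³/(24·23.656)) = 115.657305
iter 1: u=0.849760  f(a)=+8.689e-01  f'(a)=-4.394e-01  a ← 115.657305 − (+8.689e-01/-4.394e-01) = 117.634912
iter 2: u=0.835475  f(a)=+2.279e-02  f'(a)=-4.166e-01  a ← 117.634912 − (+2.279e-02/-4.166e-01) = 117.689610
iter 3: u=0.835086  f(a)=+1.661e-05  f'(a)=-4.160e-01  a ← 117.689610 − (+1.661e-05/-4.160e-01) = 117.689650
iter 4: u=0.835086  f(a)=+8.868e-12  f'(a)=-4.160e-01  a ← 117.689650 − (+8.868e-12/-4.160e-01) = 117.689650
converged: |Δa| < 1e-12 after 4 iterations
sag = a·(cosh(S/(2a)) − 1) = 117.689650·(cosh(0.835086) − 1) = 43.477486
T_max/T_min = cosh(S/(2a)) = 1.369425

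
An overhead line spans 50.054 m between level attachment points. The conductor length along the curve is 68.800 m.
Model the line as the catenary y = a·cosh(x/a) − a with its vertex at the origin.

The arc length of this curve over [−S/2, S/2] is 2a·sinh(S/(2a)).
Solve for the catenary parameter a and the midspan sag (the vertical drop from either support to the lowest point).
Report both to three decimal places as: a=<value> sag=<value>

a=17.563 sag=21.061

seed: a₀ = √(S³/(24(L−S))) = √(50.054³/(24·18.746)) = 16.695455
iter 1: u=1.499031  f(a)=+2.222e+00  f'(a)=-2.792e+00  a ← 16.695455 − (+2.222e+00/-2.792e+00) = 17.491333
iter 2: u=1.430823  f(a)=+1.688e-01  f'(a)=-2.383e+00  a ← 17.491333 − (+1.688e-01/-2.383e+00) = 17.562169
iter 3: u=1.425052  f(a)=+1.151e-03  f'(a)=-2.351e+00  a ← 17.562169 − (+1.151e-03/-2.351e+00) = 17.562659
iter 4: u=1.425012  f(a)=+5.428e-08  f'(a)=-2.350e+00  a ← 17.562659 − (+5.428e-08/-2.350e+00) = 17.562659
iter 5: u=1.425012  f(a)=+1.421e-14  f'(a)=-2.350e+00  a ← 17.562659 − (+1.421e-14/-2.350e+00) = 17.562659
converged: |Δa| < 1e-12 after 5 iterations
sag = a·(cosh(S/(2a)) − 1) = 17.562659·(cosh(1.425012) − 1) = 21.061259
T_max/T_min = cosh(S/(2a)) = 2.199207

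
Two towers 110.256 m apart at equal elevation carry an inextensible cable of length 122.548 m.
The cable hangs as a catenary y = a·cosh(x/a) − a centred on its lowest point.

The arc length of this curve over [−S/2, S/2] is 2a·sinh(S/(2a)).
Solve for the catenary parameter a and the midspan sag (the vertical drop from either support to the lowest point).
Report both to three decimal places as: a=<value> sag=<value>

a=68.503 sag=23.405

seed: a₀ = √(S³/(24(L−S))) = √(110.256³/(24·12.292)) = 67.404121
iter 1: u=0.817873  f(a)=+4.177e-01  f'(a)=-3.897e-01  a ← 67.404121 − (+4.177e-01/-3.897e-01) = 68.476000
iter 2: u=0.805070  f(a)=+1.017e-02  f'(a)=-3.709e-01  a ← 68.476000 − (+1.017e-02/-3.709e-01) = 68.503424
iter 3: u=0.804748  f(a)=+6.367e-06  f'(a)=-3.705e-01  a ← 68.503424 − (+6.367e-06/-3.705e-01) = 68.503441
iter 4: u=0.804748  f(a)=+2.501e-12  f'(a)=-3.705e-01  a ← 68.503441 − (+2.501e-12/-3.705e-01) = 68.503441
converged: |Δa| < 1e-12 after 4 iterations
sag = a·(cosh(S/(2a)) − 1) = 68.503441·(cosh(0.804748) − 1) = 23.405342
T_max/T_min = cosh(S/(2a)) = 1.341667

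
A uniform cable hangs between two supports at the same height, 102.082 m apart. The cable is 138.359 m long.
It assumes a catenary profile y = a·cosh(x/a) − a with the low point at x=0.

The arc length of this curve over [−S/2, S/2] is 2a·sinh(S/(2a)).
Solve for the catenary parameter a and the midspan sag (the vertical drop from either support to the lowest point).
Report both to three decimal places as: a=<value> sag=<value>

a=36.684 sag=41.620

seed: a₀ = √(S³/(24(L−S))) = √(102.082³/(24·36.277)) = 34.954448
iter 1: u=1.460215  f(a)=+4.070e+00  f'(a)=-2.553e+00  a ← 34.954448 − (+4.070e+00/-2.553e+00) = 36.548378
iter 2: u=1.396533  f(a)=+2.949e-01  f'(a)=-2.195e+00  a ← 36.548378 − (+2.949e-01/-2.195e+00) = 36.682715
iter 3: u=1.391418  f(a)=+1.816e-03  f'(a)=-2.169e+00  a ← 36.682715 − (+1.816e-03/-2.169e+00) = 36.683553
iter 4: u=1.391387  f(a)=+6.984e-08  f'(a)=-2.168e+00  a ← 36.683553 − (+6.984e-08/-2.168e+00) = 36.683553
iter 5: u=1.391387  f(a)=+2.842e-14  f'(a)=-2.168e+00  a ← 36.683553 − (+2.842e-14/-2.168e+00) = 36.683553
converged: |Δa| < 1e-12 after 5 iterations
sag = a·(cosh(S/(2a)) − 1) = 36.683553·(cosh(1.391387) − 1) = 41.620255
T_max/T_min = cosh(S/(2a)) = 2.134575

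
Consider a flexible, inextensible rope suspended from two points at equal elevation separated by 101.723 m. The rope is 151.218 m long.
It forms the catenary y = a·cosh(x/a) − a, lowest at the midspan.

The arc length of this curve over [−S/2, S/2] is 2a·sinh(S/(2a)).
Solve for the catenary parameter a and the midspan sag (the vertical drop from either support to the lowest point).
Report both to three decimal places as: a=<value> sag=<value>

a=31.735 sag=50.264

seed: a₀ = √(S³/(24(L−S))) = √(101.723³/(24·49.495)) = 29.767506
iter 1: u=1.708625  f(a)=+7.748e+00  f'(a)=-4.403e+00  a ← 29.767506 − (+7.748e+00/-4.403e+00) = 31.527131
iter 2: u=1.613261  f(a)=+7.401e-01  f'(a)=-3.599e+00  a ← 31.527131 − (+7.401e-01/-3.599e+00) = 31.732800
iter 3: u=1.602805  f(a)=+8.329e-03  f'(a)=-3.518e+00  a ← 31.732800 − (+8.329e-03/-3.518e+00) = 31.735168
iter 4: u=1.602686  f(a)=+1.081e-06  f'(a)=-3.517e+00  a ← 31.735168 − (+1.081e-06/-3.517e+00) = 31.735168
iter 5: u=1.602686  f(a)=+2.842e-14  f'(a)=-3.517e+00  a ← 31.735168 − (+2.842e-14/-3.517e+00) = 31.735168
converged: |Δa| < 1e-12 after 5 iterations
sag = a·(cosh(S/(2a)) − 1) = 31.735168·(cosh(1.602686) − 1) = 50.263867
T_max/T_min = cosh(S/(2a)) = 2.583854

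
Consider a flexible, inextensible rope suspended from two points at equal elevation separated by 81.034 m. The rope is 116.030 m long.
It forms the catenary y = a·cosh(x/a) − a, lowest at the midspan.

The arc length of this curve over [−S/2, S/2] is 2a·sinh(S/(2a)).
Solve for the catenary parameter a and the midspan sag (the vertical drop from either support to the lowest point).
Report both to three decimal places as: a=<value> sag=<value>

seed: a₀ = √(S³/(24(L−S))) = √(81.034³/(24·34.996)) = 25.170167
iter 1: u=1.609723  f(a)=+4.824e+00  f'(a)=-3.571e+00  a ← 25.170167 − (+4.824e+00/-3.571e+00) = 26.520981
iter 2: u=1.527734  f(a)=+4.156e-01  f'(a)=-2.980e+00  a ← 26.520981 − (+4.156e-01/-2.980e+00) = 26.660423
iter 3: u=1.519743  f(a)=+3.726e-03  f'(a)=-2.927e+00  a ← 26.660423 − (+3.726e-03/-2.927e+00) = 26.661696
iter 4: u=1.519671  f(a)=+3.055e-07  f'(a)=-2.927e+00  a ← 26.661696 − (+3.055e-07/-2.927e+00) = 26.661696
iter 5: u=1.519671  f(a)=+0.000e+00  f'(a)=-2.927e+00  a ← 26.661696 − (+0.000e+00/-2.927e+00) = 26.661696
converged: |Δa| < 1e-12 after 5 iterations
sag = a·(cosh(S/(2a)) − 1) = 26.661696·(cosh(1.519671) − 1) = 37.186454
T_max/T_min = cosh(S/(2a)) = 2.394752

a=26.662 sag=37.186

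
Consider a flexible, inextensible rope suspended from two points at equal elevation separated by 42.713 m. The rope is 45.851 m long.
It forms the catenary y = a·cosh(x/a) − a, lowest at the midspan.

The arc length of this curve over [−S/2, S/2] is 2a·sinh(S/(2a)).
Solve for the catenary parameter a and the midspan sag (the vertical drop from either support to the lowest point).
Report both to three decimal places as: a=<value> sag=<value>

a=32.515 sag=7.269

seed: a₀ = √(S³/(24(L−S))) = √(42.713³/(24·3.138)) = 32.166812
iter 1: u=0.663930  f(a)=+6.989e-02  f'(a)=-2.038e-01  a ← 32.166812 − (+6.989e-02/-2.038e-01) = 32.509682
iter 2: u=0.656927  f(a)=+1.133e-03  f'(a)=-1.973e-01  a ← 32.509682 − (+1.133e-03/-1.973e-01) = 32.515426
iter 3: u=0.656811  f(a)=+3.088e-07  f'(a)=-1.972e-01  a ← 32.515426 − (+3.088e-07/-1.972e-01) = 32.515428
iter 4: u=0.656811  f(a)=+2.132e-14  f'(a)=-1.972e-01  a ← 32.515428 − (+2.132e-14/-1.972e-01) = 32.515428
converged: |Δa| < 1e-12 after 4 iterations
sag = a·(cosh(S/(2a)) − 1) = 32.515428·(cosh(0.656811) − 1) = 7.269388
T_max/T_min = cosh(S/(2a)) = 1.223567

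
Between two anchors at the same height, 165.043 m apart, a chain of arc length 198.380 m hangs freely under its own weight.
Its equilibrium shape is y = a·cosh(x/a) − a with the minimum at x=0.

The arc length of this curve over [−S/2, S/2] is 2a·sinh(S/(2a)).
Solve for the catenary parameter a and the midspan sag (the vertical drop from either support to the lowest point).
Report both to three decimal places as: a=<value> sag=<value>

seed: a₀ = √(S³/(24(L−S))) = √(165.043³/(24·33.337)) = 74.959518
iter 1: u=1.100881  f(a)=+2.079e+00  f'(a)=-1.002e+00  a ← 74.959518 − (+2.079e+00/-1.002e+00) = 77.034696
iter 2: u=1.071225  f(a)=+8.948e-02  f'(a)=-9.175e-01  a ← 77.034696 − (+8.948e-02/-9.175e-01) = 77.132220
iter 3: u=1.069871  f(a)=+1.822e-04  f'(a)=-9.137e-01  a ← 77.132220 − (+1.822e-04/-9.137e-01) = 77.132420
iter 4: u=1.069868  f(a)=+7.585e-10  f'(a)=-9.137e-01  a ← 77.132420 − (+7.585e-10/-9.137e-01) = 77.132420
iter 5: u=1.069868  f(a)=-2.842e-14  f'(a)=-9.137e-01  a ← 77.132420 − (-2.842e-14/-9.137e-01) = 77.132420
converged: |Δa| < 1e-12 after 5 iterations
sag = a·(cosh(S/(2a)) − 1) = 77.132420·(cosh(1.069868) − 1) = 48.518152
T_max/T_min = cosh(S/(2a)) = 1.629024

a=77.132 sag=48.518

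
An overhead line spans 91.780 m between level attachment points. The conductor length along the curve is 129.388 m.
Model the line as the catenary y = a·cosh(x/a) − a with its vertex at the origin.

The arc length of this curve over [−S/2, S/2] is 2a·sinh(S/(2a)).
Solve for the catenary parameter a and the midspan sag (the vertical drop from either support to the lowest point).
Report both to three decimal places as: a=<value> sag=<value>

a=30.919 sag=40.784

seed: a₀ = √(S³/(24(L−S))) = √(91.780³/(24·37.608)) = 29.266874
iter 1: u=1.567984  f(a)=+4.903e+00  f'(a)=-3.260e+00  a ← 29.266874 − (+4.903e+00/-3.260e+00) = 30.770946
iter 2: u=1.491342  f(a)=+4.033e-01  f'(a)=-2.744e+00  a ← 30.770946 − (+4.033e-01/-2.744e+00) = 30.917943
iter 3: u=1.484251  f(a)=+3.270e-03  f'(a)=-2.699e+00  a ← 30.917943 − (+3.270e-03/-2.699e+00) = 30.919154
iter 4: u=1.484193  f(a)=+2.187e-07  f'(a)=-2.699e+00  a ← 30.919154 − (+2.187e-07/-2.699e+00) = 30.919155
iter 5: u=1.484193  f(a)=+0.000e+00  f'(a)=-2.699e+00  a ← 30.919155 − (+0.000e+00/-2.699e+00) = 30.919155
converged: |Δa| < 1e-12 after 5 iterations
sag = a·(cosh(S/(2a)) − 1) = 30.919155·(cosh(1.484193) − 1) = 40.783759
T_max/T_min = cosh(S/(2a)) = 2.319045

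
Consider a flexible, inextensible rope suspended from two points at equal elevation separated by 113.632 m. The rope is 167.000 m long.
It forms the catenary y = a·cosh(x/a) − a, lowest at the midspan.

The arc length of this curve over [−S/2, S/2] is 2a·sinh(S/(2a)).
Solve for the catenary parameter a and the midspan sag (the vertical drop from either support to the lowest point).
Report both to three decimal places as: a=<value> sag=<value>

seed: a₀ = √(S³/(24(L−S))) = √(113.632³/(24·53.368)) = 33.845808
iter 1: u=1.678672  f(a)=+8.044e+00  f'(a)=-4.137e+00  a ← 33.845808 − (+8.044e+00/-4.137e+00) = 35.790477
iter 2: u=1.587461  f(a)=+7.454e-01  f'(a)=-3.402e+00  a ← 35.790477 − (+7.454e-01/-3.402e+00) = 36.009550
iter 3: u=1.577804  f(a)=+7.843e-03  f'(a)=-3.331e+00  a ← 36.009550 − (+7.843e-03/-3.331e+00) = 36.011904
iter 4: u=1.577701  f(a)=+8.887e-07  f'(a)=-3.330e+00  a ← 36.011904 − (+8.887e-07/-3.330e+00) = 36.011905
iter 5: u=1.577701  f(a)=-2.842e-14  f'(a)=-3.330e+00  a ← 36.011905 − (-2.842e-14/-3.330e+00) = 36.011905
converged: |Δa| < 1e-12 after 5 iterations
sag = a·(cosh(S/(2a)) − 1) = 36.011905·(cosh(1.577701) − 1) = 54.922727
T_max/T_min = cosh(S/(2a)) = 2.525127

a=36.012 sag=54.923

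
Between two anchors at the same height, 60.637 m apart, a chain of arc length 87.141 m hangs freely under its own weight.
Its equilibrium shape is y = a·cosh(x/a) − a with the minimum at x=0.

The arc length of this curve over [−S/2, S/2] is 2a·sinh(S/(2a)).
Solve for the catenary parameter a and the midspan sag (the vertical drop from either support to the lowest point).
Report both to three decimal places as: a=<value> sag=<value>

a=19.843 sag=28.033

seed: a₀ = √(S³/(24(L−S))) = √(60.637³/(24·26.504)) = 18.721698
iter 1: u=1.619431  f(a)=+3.701e+00  f'(a)=-3.647e+00  a ← 18.721698 − (+3.701e+00/-3.647e+00) = 19.736390
iter 2: u=1.536173  f(a)=+3.221e-01  f'(a)=-3.037e+00  a ← 19.736390 − (+3.221e-01/-3.037e+00) = 19.842454
iter 3: u=1.527961  f(a)=+2.956e-03  f'(a)=-2.982e+00  a ← 19.842454 − (+2.956e-03/-2.982e+00) = 19.843446
iter 4: u=1.527885  f(a)=+2.538e-07  f'(a)=-2.981e+00  a ← 19.843446 − (+2.538e-07/-2.981e+00) = 19.843446
iter 5: u=1.527885  f(a)=+1.421e-14  f'(a)=-2.981e+00  a ← 19.843446 − (+1.421e-14/-2.981e+00) = 19.843446
converged: |Δa| < 1e-12 after 5 iterations
sag = a·(cosh(S/(2a)) − 1) = 19.843446·(cosh(1.527885) − 1) = 28.032966
T_max/T_min = cosh(S/(2a)) = 2.412707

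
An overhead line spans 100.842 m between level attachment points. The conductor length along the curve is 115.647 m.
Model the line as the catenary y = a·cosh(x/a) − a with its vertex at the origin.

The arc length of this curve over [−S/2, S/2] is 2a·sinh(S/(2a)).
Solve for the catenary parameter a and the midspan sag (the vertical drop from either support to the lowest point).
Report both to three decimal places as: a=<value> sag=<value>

a=54.867 sag=24.845

seed: a₀ = √(S³/(24(L−S))) = √(100.842³/(24·14.805)) = 53.722022
iter 1: u=0.938554  f(a)=+6.659e-01  f'(a)=-6.013e-01  a ← 53.722022 − (+6.659e-01/-6.013e-01) = 54.829533
iter 2: u=0.919596  f(a)=+2.115e-02  f'(a)=-5.636e-01  a ← 54.829533 − (+2.115e-02/-5.636e-01) = 54.867057
iter 3: u=0.918967  f(a)=+2.289e-05  f'(a)=-5.624e-01  a ← 54.867057 − (+2.289e-05/-5.624e-01) = 54.867098
iter 4: u=0.918966  f(a)=+2.683e-11  f'(a)=-5.624e-01  a ← 54.867098 − (+2.683e-11/-5.624e-01) = 54.867098
converged: |Δa| < 1e-12 after 4 iterations
sag = a·(cosh(S/(2a)) − 1) = 54.867098·(cosh(0.918966) − 1) = 24.844605
T_max/T_min = cosh(S/(2a)) = 1.452814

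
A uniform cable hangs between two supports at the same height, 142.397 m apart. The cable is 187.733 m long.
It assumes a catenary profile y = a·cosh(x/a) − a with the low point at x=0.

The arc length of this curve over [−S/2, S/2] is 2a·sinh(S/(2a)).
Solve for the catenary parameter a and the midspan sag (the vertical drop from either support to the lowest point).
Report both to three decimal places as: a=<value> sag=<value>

a=53.813 sag=54.385

seed: a₀ = √(S³/(24(L−S))) = √(142.397³/(24·45.336)) = 51.513854
iter 1: u=1.382123  f(a)=+4.532e+00  f'(a)=-2.120e+00  a ← 51.513854 − (+4.532e+00/-2.120e+00) = 53.651651
iter 2: u=1.327051  f(a)=+2.974e-01  f'(a)=-1.850e+00  a ← 53.651651 − (+2.974e-01/-1.850e+00) = 53.812395
iter 3: u=1.323087  f(a)=+1.480e-03  f'(a)=-1.832e+00  a ← 53.812395 − (+1.480e-03/-1.832e+00) = 53.813203
iter 4: u=1.323067  f(a)=+3.701e-08  f'(a)=-1.832e+00  a ← 53.813203 − (+3.701e-08/-1.832e+00) = 53.813203
iter 5: u=1.323067  f(a)=-2.842e-14  f'(a)=-1.832e+00  a ← 53.813203 − (-2.842e-14/-1.832e+00) = 53.813203
converged: |Δa| < 1e-12 after 5 iterations
sag = a·(cosh(S/(2a)) − 1) = 53.813203·(cosh(1.323067) − 1) = 54.384674
T_max/T_min = cosh(S/(2a)) = 2.010620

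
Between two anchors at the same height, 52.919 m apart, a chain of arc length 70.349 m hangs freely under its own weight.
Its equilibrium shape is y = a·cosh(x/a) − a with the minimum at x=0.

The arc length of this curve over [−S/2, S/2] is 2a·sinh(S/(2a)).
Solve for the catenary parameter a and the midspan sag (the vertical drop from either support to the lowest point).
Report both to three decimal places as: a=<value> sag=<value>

seed: a₀ = √(S³/(24(L−S))) = √(52.919³/(24·17.430)) = 18.821886
iter 1: u=1.405784  f(a)=+1.806e+00  f'(a)=-2.245e+00  a ← 18.821886 − (+1.806e+00/-2.245e+00) = 19.626185
iter 2: u=1.348173  f(a)=+1.222e-01  f'(a)=-1.950e+00  a ← 19.626185 − (+1.222e-01/-1.950e+00) = 19.688830
iter 3: u=1.343884  f(a)=+6.493e-04  f'(a)=-1.930e+00  a ← 19.688830 − (+6.493e-04/-1.930e+00) = 19.689166
iter 4: u=1.343861  f(a)=+1.855e-08  f'(a)=-1.930e+00  a ← 19.689166 − (+1.855e-08/-1.930e+00) = 19.689166
iter 5: u=1.343861  f(a)=-1.421e-14  f'(a)=-1.930e+00  a ← 19.689166 − (-1.421e-14/-1.930e+00) = 19.689166
converged: |Δa| < 1e-12 after 5 iterations
sag = a·(cosh(S/(2a)) − 1) = 19.689166·(cosh(1.343861) − 1) = 20.620990
T_max/T_min = cosh(S/(2a)) = 2.047327

a=19.689 sag=20.621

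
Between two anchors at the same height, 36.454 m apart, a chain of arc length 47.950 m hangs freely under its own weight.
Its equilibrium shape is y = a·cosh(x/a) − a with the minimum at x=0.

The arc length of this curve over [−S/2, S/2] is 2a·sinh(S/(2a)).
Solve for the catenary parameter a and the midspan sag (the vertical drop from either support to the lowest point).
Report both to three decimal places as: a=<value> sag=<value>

a=13.837 sag=13.845

seed: a₀ = √(S³/(24(L−S))) = √(36.454³/(24·11.496)) = 13.250699
iter 1: u=1.375550  f(a)=+1.138e+00  f'(a)=-2.086e+00  a ← 13.250699 − (+1.138e+00/-2.086e+00) = 13.796079
iter 2: u=1.321172  f(a)=+7.402e-02  f'(a)=-1.823e+00  a ← 13.796079 − (+7.402e-02/-1.823e+00) = 13.836684
iter 3: u=1.317295  f(a)=+3.615e-04  f'(a)=-1.805e+00  a ← 13.836684 − (+3.615e-04/-1.805e+00) = 13.836884
iter 4: u=1.317276  f(a)=+8.712e-09  f'(a)=-1.805e+00  a ← 13.836884 − (+8.712e-09/-1.805e+00) = 13.836884
iter 5: u=1.317276  f(a)=-7.105e-15  f'(a)=-1.805e+00  a ← 13.836884 − (-7.105e-15/-1.805e+00) = 13.836884
converged: |Δa| < 1e-12 after 5 iterations
sag = a·(cosh(S/(2a)) − 1) = 13.836884·(cosh(1.317276) − 1) = 13.844517
T_max/T_min = cosh(S/(2a)) = 2.000552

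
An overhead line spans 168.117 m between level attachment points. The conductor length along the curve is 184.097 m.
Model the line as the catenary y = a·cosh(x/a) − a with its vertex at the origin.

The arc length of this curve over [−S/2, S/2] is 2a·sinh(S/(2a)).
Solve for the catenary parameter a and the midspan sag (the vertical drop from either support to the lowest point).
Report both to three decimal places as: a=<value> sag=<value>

a=112.861 sag=32.777

seed: a₀ = √(S³/(24(L−S))) = √(168.117³/(24·15.980)) = 111.307246
iter 1: u=0.755193  f(a)=+4.619e-01  f'(a)=-3.038e-01  a ← 111.307246 − (+4.619e-01/-3.038e-01) = 112.827492
iter 2: u=0.745018  f(a)=+9.634e-03  f'(a)=-2.913e-01  a ← 112.827492 − (+9.634e-03/-2.913e-01) = 112.860565
iter 3: u=0.744800  f(a)=+4.388e-06  f'(a)=-2.910e-01  a ← 112.860565 − (+4.388e-06/-2.910e-01) = 112.860580
iter 4: u=0.744799  f(a)=+9.663e-13  f'(a)=-2.910e-01  a ← 112.860580 − (+9.663e-13/-2.910e-01) = 112.860580
converged: |Δa| < 1e-12 after 4 iterations
sag = a·(cosh(S/(2a)) − 1) = 112.860580·(cosh(0.744799) − 1) = 32.777454
T_max/T_min = cosh(S/(2a)) = 1.290424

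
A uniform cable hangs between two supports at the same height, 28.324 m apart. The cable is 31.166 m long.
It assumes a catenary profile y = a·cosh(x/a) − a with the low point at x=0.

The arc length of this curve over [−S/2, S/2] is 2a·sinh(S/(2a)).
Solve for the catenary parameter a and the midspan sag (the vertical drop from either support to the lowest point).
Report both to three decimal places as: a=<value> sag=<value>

a=18.521 sag=5.684

seed: a₀ = √(S³/(24(L−S))) = √(28.324³/(24·2.842)) = 18.252158
iter 1: u=0.775908  f(a)=+8.679e-02  f'(a)=-3.306e-01  a ← 18.252158 − (+8.679e-02/-3.306e-01) = 18.514690
iter 2: u=0.764906  f(a)=+1.908e-03  f'(a)=-3.162e-01  a ← 18.514690 − (+1.908e-03/-3.162e-01) = 18.520725
iter 3: u=0.764657  f(a)=+9.681e-07  f'(a)=-3.159e-01  a ← 18.520725 − (+9.681e-07/-3.159e-01) = 18.520728
iter 4: u=0.764657  f(a)=+2.487e-13  f'(a)=-3.159e-01  a ← 18.520728 − (+2.487e-13/-3.159e-01) = 18.520728
converged: |Δa| < 1e-12 after 4 iterations
sag = a·(cosh(S/(2a)) − 1) = 18.520728·(cosh(0.764657) − 1) = 5.683554
T_max/T_min = cosh(S/(2a)) = 1.306875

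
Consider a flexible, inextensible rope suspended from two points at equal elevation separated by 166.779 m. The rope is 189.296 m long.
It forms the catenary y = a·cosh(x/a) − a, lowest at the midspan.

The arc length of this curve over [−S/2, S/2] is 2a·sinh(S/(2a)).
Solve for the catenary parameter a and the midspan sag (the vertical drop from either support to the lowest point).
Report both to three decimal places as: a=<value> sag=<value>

a=94.472 sag=39.256

seed: a₀ = √(S³/(24(L−S))) = √(166.779³/(24·22.517)) = 92.651225
iter 1: u=0.900037  f(a)=+9.298e-01  f'(a)=-5.266e-01  a ← 92.651225 − (+9.298e-01/-5.266e-01) = 94.416930
iter 2: u=0.883205  f(a)=+2.725e-02  f'(a)=-4.961e-01  a ← 94.416930 − (+2.725e-02/-4.961e-01) = 94.471845
iter 3: u=0.882692  f(a)=+2.496e-05  f'(a)=-4.952e-01  a ← 94.471845 − (+2.496e-05/-4.952e-01) = 94.471895
iter 4: u=0.882691  f(a)=+2.098e-11  f'(a)=-4.952e-01  a ← 94.471895 − (+2.098e-11/-4.952e-01) = 94.471895
converged: |Δa| < 1e-12 after 4 iterations
sag = a·(cosh(S/(2a)) − 1) = 94.471895·(cosh(0.882691) − 1) = 39.256123
T_max/T_min = cosh(S/(2a)) = 1.415532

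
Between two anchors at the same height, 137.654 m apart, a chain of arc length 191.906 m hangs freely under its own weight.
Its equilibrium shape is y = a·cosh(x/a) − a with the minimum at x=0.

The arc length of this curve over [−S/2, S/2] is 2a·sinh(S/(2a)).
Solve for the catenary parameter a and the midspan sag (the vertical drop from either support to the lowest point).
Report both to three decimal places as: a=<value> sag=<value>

seed: a₀ = √(S³/(24(L−S))) = √(137.654³/(24·54.252)) = 44.757906
iter 1: u=1.537762  f(a)=+6.788e+00  f'(a)=-3.048e+00  a ← 44.757906 − (+6.788e+00/-3.048e+00) = 46.984800
iter 2: u=1.464878  f(a)=+5.395e-01  f'(a)=-2.581e+00  a ← 46.984800 − (+5.395e-01/-2.581e+00) = 47.193802
iter 3: u=1.458391  f(a)=+4.058e-03  f'(a)=-2.542e+00  a ← 47.193802 − (+4.058e-03/-2.542e+00) = 47.195398
iter 4: u=1.458341  f(a)=+2.334e-07  f'(a)=-2.542e+00  a ← 47.195398 − (+2.334e-07/-2.542e+00) = 47.195398
iter 5: u=1.458341  f(a)=-2.842e-14  f'(a)=-2.542e+00  a ← 47.195398 − (-2.842e-14/-2.542e+00) = 47.195398
converged: |Δa| < 1e-12 after 5 iterations
sag = a·(cosh(S/(2a)) − 1) = 47.195398·(cosh(1.458341) − 1) = 59.736280
T_max/T_min = cosh(S/(2a)) = 2.265723

a=47.195 sag=59.736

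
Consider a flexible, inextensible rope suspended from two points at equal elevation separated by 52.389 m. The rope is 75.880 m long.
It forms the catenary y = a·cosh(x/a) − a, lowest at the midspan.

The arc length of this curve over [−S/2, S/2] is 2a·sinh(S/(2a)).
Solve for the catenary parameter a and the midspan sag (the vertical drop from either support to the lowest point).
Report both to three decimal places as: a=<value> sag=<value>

a=16.950 sag=24.604

seed: a₀ = √(S³/(24(L−S))) = √(52.389³/(24·23.491)) = 15.969959
iter 1: u=1.640236  f(a)=+3.370e+00  f'(a)=-3.813e+00  a ← 15.969959 − (+3.370e+00/-3.813e+00) = 16.853738
iter 2: u=1.554225  f(a)=+3.000e-01  f'(a)=-3.162e+00  a ← 16.853738 − (+3.000e-01/-3.162e+00) = 16.948608
iter 3: u=1.545525  f(a)=+2.890e-03  f'(a)=-3.101e+00  a ← 16.948608 − (+2.890e-03/-3.101e+00) = 16.949540
iter 4: u=1.545440  f(a)=+2.739e-07  f'(a)=-3.101e+00  a ← 16.949540 − (+2.739e-07/-3.101e+00) = 16.949540
iter 5: u=1.545440  f(a)=+0.000e+00  f'(a)=-3.101e+00  a ← 16.949540 − (+0.000e+00/-3.101e+00) = 16.949540
converged: |Δa| < 1e-12 after 5 iterations
sag = a·(cosh(S/(2a)) − 1) = 16.949540·(cosh(1.545440) − 1) = 24.604407
T_max/T_min = cosh(S/(2a)) = 2.451627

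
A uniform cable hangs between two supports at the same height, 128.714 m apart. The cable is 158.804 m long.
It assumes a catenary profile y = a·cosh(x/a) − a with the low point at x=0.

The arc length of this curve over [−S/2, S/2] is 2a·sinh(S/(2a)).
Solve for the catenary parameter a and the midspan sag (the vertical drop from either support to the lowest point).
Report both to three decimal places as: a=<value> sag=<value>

a=56.152 sag=41.099

seed: a₀ = √(S³/(24(L−S))) = √(128.714³/(24·30.090)) = 54.340292
iter 1: u=1.184333  f(a)=+2.182e+00  f'(a)=-1.271e+00  a ← 54.340292 − (+2.182e+00/-1.271e+00) = 56.057447
iter 2: u=1.148054  f(a)=+1.077e-01  f'(a)=-1.148e+00  a ← 56.057447 − (+1.077e-01/-1.148e+00) = 56.151254
iter 3: u=1.146136  f(a)=+2.925e-04  f'(a)=-1.142e+00  a ← 56.151254 − (+2.925e-04/-1.142e+00) = 56.151510
iter 4: u=1.146131  f(a)=+2.171e-09  f'(a)=-1.142e+00  a ← 56.151510 − (+2.171e-09/-1.142e+00) = 56.151510
iter 5: u=1.146131  f(a)=+0.000e+00  f'(a)=-1.142e+00  a ← 56.151510 − (+0.000e+00/-1.142e+00) = 56.151510
converged: |Δa| < 1e-12 after 5 iterations
sag = a·(cosh(S/(2a)) − 1) = 56.151510·(cosh(1.146131) − 1) = 41.099041
T_max/T_min = cosh(S/(2a)) = 1.731931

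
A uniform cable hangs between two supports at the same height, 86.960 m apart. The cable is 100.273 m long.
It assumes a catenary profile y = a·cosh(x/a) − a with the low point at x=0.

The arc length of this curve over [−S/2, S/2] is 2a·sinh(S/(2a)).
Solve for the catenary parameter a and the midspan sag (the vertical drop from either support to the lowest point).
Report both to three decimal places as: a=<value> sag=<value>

a=46.374 sag=21.921

seed: a₀ = √(S³/(24(L−S))) = √(86.960³/(24·13.313)) = 45.366545
iter 1: u=0.958415  f(a)=+6.250e-01  f'(a)=-6.426e-01  a ← 45.366545 − (+6.250e-01/-6.426e-01) = 46.339104
iter 2: u=0.938300  f(a)=+2.066e-02  f'(a)=-6.008e-01  a ← 46.339104 − (+2.066e-02/-6.008e-01) = 46.373499
iter 3: u=0.937604  f(a)=+2.430e-05  f'(a)=-5.993e-01  a ← 46.373499 − (+2.430e-05/-5.993e-01) = 46.373539
iter 4: u=0.937604  f(a)=+3.368e-11  f'(a)=-5.993e-01  a ← 46.373539 − (+3.368e-11/-5.993e-01) = 46.373539
iter 5: u=0.937604  f(a)=+1.421e-14  f'(a)=-5.993e-01  a ← 46.373539 − (+1.421e-14/-5.993e-01) = 46.373539
converged: |Δa| < 1e-12 after 5 iterations
sag = a·(cosh(S/(2a)) − 1) = 46.373539·(cosh(0.937604) − 1) = 21.921217
T_max/T_min = cosh(S/(2a)) = 1.472710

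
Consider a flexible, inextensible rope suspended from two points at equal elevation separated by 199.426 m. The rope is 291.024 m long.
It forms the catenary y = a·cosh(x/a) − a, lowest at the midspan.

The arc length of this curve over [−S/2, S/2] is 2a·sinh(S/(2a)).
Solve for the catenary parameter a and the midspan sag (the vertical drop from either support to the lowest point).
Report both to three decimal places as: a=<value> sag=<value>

a=63.832 sag=95.065

seed: a₀ = √(S³/(24(L−S))) = √(199.426³/(24·91.598)) = 60.065355
iter 1: u=1.660075  f(a)=+1.348e+01  f'(a)=-3.978e+00  a ← 60.065355 − (+1.348e+01/-3.978e+00) = 63.454929
iter 2: u=1.571399  f(a)=+1.225e+00  f'(a)=-3.285e+00  a ← 63.454929 − (+1.225e+00/-3.285e+00) = 63.828014
iter 3: u=1.562214  f(a)=+1.236e-02  f'(a)=-3.219e+00  a ← 63.828014 − (+1.236e-02/-3.219e+00) = 63.831853
iter 4: u=1.562120  f(a)=+1.285e-06  f'(a)=-3.218e+00  a ← 63.831853 − (+1.285e-06/-3.218e+00) = 63.831854
iter 5: u=1.562120  f(a)=+0.000e+00  f'(a)=-3.218e+00  a ← 63.831854 − (+0.000e+00/-3.218e+00) = 63.831854
converged: |Δa| < 1e-12 after 5 iterations
sag = a·(cosh(S/(2a)) − 1) = 63.831854·(cosh(1.562120) − 1) = 95.065118
T_max/T_min = cosh(S/(2a)) = 2.489305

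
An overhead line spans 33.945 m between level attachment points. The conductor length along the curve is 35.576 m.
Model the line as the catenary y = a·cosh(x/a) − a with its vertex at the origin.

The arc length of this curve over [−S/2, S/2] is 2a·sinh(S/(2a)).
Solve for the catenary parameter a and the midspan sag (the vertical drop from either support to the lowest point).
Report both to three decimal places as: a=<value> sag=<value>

seed: a₀ = √(S³/(24(L−S))) = √(33.945³/(24·1.631)) = 31.610482
iter 1: u=0.536926  f(a)=+2.367e-02  f'(a)=-1.062e-01  a ← 31.610482 − (+2.367e-02/-1.062e-01) = 31.833384
iter 2: u=0.533167  f(a)=+2.527e-04  f'(a)=-1.039e-01  a ← 31.833384 − (+2.527e-04/-1.039e-01) = 31.835815
iter 3: u=0.533126  f(a)=+2.950e-08  f'(a)=-1.039e-01  a ← 31.835815 − (+2.950e-08/-1.039e-01) = 31.835816
iter 4: u=0.533126  f(a)=+0.000e+00  f'(a)=-1.039e-01  a ← 31.835816 − (+0.000e+00/-1.039e-01) = 31.835816
converged: |Δa| < 1e-12 after 4 iterations
sag = a·(cosh(S/(2a)) − 1) = 31.835816·(cosh(0.533126) − 1) = 4.632418
T_max/T_min = cosh(S/(2a)) = 1.145510

a=31.836 sag=4.632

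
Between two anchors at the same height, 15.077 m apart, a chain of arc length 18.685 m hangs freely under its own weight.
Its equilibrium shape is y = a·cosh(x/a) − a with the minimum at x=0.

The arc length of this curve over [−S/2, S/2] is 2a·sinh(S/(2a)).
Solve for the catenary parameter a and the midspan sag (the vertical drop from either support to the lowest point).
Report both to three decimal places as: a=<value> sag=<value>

seed: a₀ = √(S³/(24(L−S))) = √(15.077³/(24·3.608)) = 6.291200
iter 1: u=1.198261  f(a)=+2.681e-01  f'(a)=-1.320e+00  a ← 6.291200 − (+2.681e-01/-1.320e+00) = 6.494219
iter 2: u=1.160802  f(a)=+1.352e-02  f'(a)=-1.190e+00  a ← 6.494219 − (+1.352e-02/-1.190e+00) = 6.505580
iter 3: u=1.158774  f(a)=+3.846e-05  f'(a)=-1.183e+00  a ← 6.505580 − (+3.846e-05/-1.183e+00) = 6.505613
iter 4: u=1.158769  f(a)=+3.130e-10  f'(a)=-1.183e+00  a ← 6.505613 − (+3.130e-10/-1.183e+00) = 6.505613
iter 5: u=1.158769  f(a)=-3.553e-15  f'(a)=-1.183e+00  a ← 6.505613 − (-3.553e-15/-1.183e+00) = 6.505613
converged: |Δa| < 1e-12 after 5 iterations
sag = a·(cosh(S/(2a)) − 1) = 6.505613·(cosh(1.158769) − 1) = 4.878820
T_max/T_min = cosh(S/(2a)) = 1.749940

a=6.506 sag=4.879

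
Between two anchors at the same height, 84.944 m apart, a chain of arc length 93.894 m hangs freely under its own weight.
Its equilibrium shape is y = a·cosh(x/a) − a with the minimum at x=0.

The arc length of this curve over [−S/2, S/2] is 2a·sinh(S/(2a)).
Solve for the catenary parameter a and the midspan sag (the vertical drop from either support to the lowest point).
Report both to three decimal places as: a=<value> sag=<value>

seed: a₀ = √(S³/(24(L−S))) = √(84.944³/(24·8.950)) = 53.417299
iter 1: u=0.795098  f(a)=+2.872e-01  f'(a)=-3.568e-01  a ← 53.417299 − (+2.872e-01/-3.568e-01) = 54.222301
iter 2: u=0.783294  f(a)=+6.621e-03  f'(a)=-3.405e-01  a ← 54.222301 − (+6.621e-03/-3.405e-01) = 54.241746
iter 3: u=0.783013  f(a)=+3.703e-06  f'(a)=-3.401e-01  a ← 54.241746 − (+3.703e-06/-3.401e-01) = 54.241757
iter 4: u=0.783013  f(a)=+1.180e-12  f'(a)=-3.401e-01  a ← 54.241757 − (+1.180e-12/-3.401e-01) = 54.241757
converged: |Δa| < 1e-12 after 4 iterations
sag = a·(cosh(S/(2a)) − 1) = 54.241757·(cosh(0.783013) − 1) = 17.495186
T_max/T_min = cosh(S/(2a)) = 1.322541

a=54.242 sag=17.495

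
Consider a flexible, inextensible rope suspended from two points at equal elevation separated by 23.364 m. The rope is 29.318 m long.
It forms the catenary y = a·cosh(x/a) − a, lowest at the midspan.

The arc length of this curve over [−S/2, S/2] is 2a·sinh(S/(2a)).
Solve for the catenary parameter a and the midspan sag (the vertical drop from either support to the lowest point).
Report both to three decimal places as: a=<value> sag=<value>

a=9.789 sag=7.838

seed: a₀ = √(S³/(24(L−S))) = √(23.364³/(24·5.954)) = 9.447366
iter 1: u=1.236535  f(a)=+4.721e-01  f'(a)=-1.464e+00  a ← 9.447366 − (+4.721e-01/-1.464e+00) = 9.769848
iter 2: u=1.195720  f(a)=+2.525e-02  f'(a)=-1.311e+00  a ← 9.769848 − (+2.525e-02/-1.311e+00) = 9.789106
iter 3: u=1.193367  f(a)=+8.126e-05  f'(a)=-1.303e+00  a ← 9.789106 − (+8.126e-05/-1.303e+00) = 9.789168
iter 4: u=1.193360  f(a)=+8.476e-10  f'(a)=-1.303e+00  a ← 9.789168 − (+8.476e-10/-1.303e+00) = 9.789168
iter 5: u=1.193360  f(a)=+3.553e-15  f'(a)=-1.303e+00  a ← 9.789168 − (+3.553e-15/-1.303e+00) = 9.789168
converged: |Δa| < 1e-12 after 5 iterations
sag = a·(cosh(S/(2a)) − 1) = 9.789168·(cosh(1.193360) − 1) = 7.837916
T_max/T_min = cosh(S/(2a)) = 1.800672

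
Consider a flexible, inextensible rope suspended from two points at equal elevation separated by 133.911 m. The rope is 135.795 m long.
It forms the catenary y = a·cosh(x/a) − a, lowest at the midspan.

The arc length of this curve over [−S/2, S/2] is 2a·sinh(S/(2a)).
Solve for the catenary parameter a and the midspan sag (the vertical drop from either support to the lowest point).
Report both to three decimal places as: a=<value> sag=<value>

seed: a₀ = √(S³/(24(L−S))) = √(133.911³/(24·1.884)) = 230.450848
iter 1: u=0.290541  f(a)=+7.968e-03  f'(a)=-1.649e-02  a ← 230.450848 − (+7.968e-03/-1.649e-02) = 230.934068
iter 2: u=0.289933  f(a)=+2.513e-05  f'(a)=-1.639e-02  a ← 230.934068 − (+2.513e-05/-1.639e-02) = 230.935602
iter 3: u=0.289931  f(a)=+2.518e-10  f'(a)=-1.638e-02  a ← 230.935602 − (+2.518e-10/-1.638e-02) = 230.935602
iter 4: u=0.289931  f(a)=+0.000e+00  f'(a)=-1.638e-02  a ← 230.935602 − (+0.000e+00/-1.638e-02) = 230.935602
converged: |Δa| < 1e-12 after 4 iterations
sag = a·(cosh(S/(2a)) − 1) = 230.935602·(cosh(0.289931) − 1) = 9.774437
T_max/T_min = cosh(S/(2a)) = 1.042325

a=230.936 sag=9.774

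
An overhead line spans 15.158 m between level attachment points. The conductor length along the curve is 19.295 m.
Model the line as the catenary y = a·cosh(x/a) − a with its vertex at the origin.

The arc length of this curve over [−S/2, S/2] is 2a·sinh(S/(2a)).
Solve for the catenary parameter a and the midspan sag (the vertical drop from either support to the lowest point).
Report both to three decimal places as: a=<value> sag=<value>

a=6.151 sag=5.290

seed: a₀ = √(S³/(24(L−S))) = √(15.158³/(24·4.137)) = 5.922628
iter 1: u=1.279668  f(a)=+3.522e-01  f'(a)=-1.640e+00  a ← 5.922628 − (+3.522e-01/-1.640e+00) = 6.137464
iter 2: u=1.234875  f(a)=+2.007e-02  f'(a)=-1.458e+00  a ← 6.137464 − (+2.007e-02/-1.458e+00) = 6.151235
iter 3: u=1.232110  f(a)=+7.390e-05  f'(a)=-1.447e+00  a ← 6.151235 − (+7.390e-05/-1.447e+00) = 6.151286
iter 4: u=1.232100  f(a)=+1.010e-09  f'(a)=-1.447e+00  a ← 6.151286 − (+1.010e-09/-1.447e+00) = 6.151286
iter 5: u=1.232100  f(a)=+0.000e+00  f'(a)=-1.447e+00  a ← 6.151286 − (+0.000e+00/-1.447e+00) = 6.151286
converged: |Δa| < 1e-12 after 5 iterations
sag = a·(cosh(S/(2a)) − 1) = 6.151286·(cosh(1.232100) − 1) = 5.290417
T_max/T_min = cosh(S/(2a)) = 1.860051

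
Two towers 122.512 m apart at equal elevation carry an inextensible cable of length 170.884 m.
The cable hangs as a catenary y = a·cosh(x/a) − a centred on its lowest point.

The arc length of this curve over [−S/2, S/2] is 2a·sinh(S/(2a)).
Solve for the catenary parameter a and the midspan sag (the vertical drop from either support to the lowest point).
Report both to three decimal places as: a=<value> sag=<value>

seed: a₀ = √(S³/(24(L−S))) = √(122.512³/(24·48.372)) = 39.798372
iter 1: u=1.539158  f(a)=+6.064e+00  f'(a)=-3.058e+00  a ← 39.798372 − (+6.064e+00/-3.058e+00) = 41.781511
iter 2: u=1.466103  f(a)=+4.827e-01  f'(a)=-2.589e+00  a ← 41.781511 − (+4.827e-01/-2.589e+00) = 41.967988
iter 3: u=1.459589  f(a)=+3.644e-03  f'(a)=-2.550e+00  a ← 41.967988 − (+3.644e-03/-2.550e+00) = 41.969417
iter 4: u=1.459539  f(a)=+2.111e-07  f'(a)=-2.549e+00  a ← 41.969417 − (+2.111e-07/-2.549e+00) = 41.969417
iter 5: u=1.459539  f(a)=+2.842e-14  f'(a)=-2.549e+00  a ← 41.969417 − (+2.842e-14/-2.549e+00) = 41.969417
converged: |Δa| < 1e-12 after 5 iterations
sag = a·(cosh(S/(2a)) − 1) = 41.969417·(cosh(1.459539) − 1) = 53.223899
T_max/T_min = cosh(S/(2a)) = 2.268159

a=41.969 sag=53.224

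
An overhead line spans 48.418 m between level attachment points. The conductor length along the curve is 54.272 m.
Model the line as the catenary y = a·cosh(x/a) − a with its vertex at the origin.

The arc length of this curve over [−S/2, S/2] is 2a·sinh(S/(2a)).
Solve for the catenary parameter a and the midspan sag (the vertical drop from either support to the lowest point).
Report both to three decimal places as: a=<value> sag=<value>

a=28.925 sag=10.736

seed: a₀ = √(S³/(24(L−S))) = √(48.418³/(24·5.854)) = 28.423548
iter 1: u=0.851723  f(a)=+2.160e-01  f'(a)=-4.426e-01  a ← 28.423548 − (+2.160e-01/-4.426e-01) = 28.911685
iter 2: u=0.837343  f(a)=+5.691e-03  f'(a)=-4.195e-01  a ← 28.911685 − (+5.691e-03/-4.195e-01) = 28.925250
iter 3: u=0.836950  f(a)=+4.186e-06  f'(a)=-4.189e-01  a ← 28.925250 − (+4.186e-06/-4.189e-01) = 28.925260
iter 4: u=0.836950  f(a)=+2.267e-12  f'(a)=-4.189e-01  a ← 28.925260 − (+2.267e-12/-4.189e-01) = 28.925260
converged: |Δa| < 1e-12 after 4 iterations
sag = a·(cosh(S/(2a)) − 1) = 28.925260·(cosh(0.836950) − 1) = 10.736222
T_max/T_min = cosh(S/(2a)) = 1.371171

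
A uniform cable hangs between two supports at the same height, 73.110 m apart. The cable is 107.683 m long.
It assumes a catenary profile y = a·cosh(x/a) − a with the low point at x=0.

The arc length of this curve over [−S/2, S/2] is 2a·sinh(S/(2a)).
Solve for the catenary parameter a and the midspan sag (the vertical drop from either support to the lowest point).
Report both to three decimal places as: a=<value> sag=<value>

a=23.099 sag=35.488

seed: a₀ = √(S³/(24(L−S))) = √(73.110³/(24·34.573)) = 21.701563
iter 1: u=1.684441  f(a)=+5.250e+00  f'(a)=-4.187e+00  a ← 21.701563 − (+5.250e+00/-4.187e+00) = 22.955376
iter 2: u=1.592437  f(a)=+4.893e-01  f'(a)=-3.440e+00  a ← 22.955376 − (+4.893e-01/-3.440e+00) = 23.097635
iter 3: u=1.582630  f(a)=+5.216e-03  f'(a)=-3.367e+00  a ← 23.097635 − (+5.216e-03/-3.367e+00) = 23.099184
iter 4: u=1.582523  f(a)=+6.068e-07  f'(a)=-3.366e+00  a ← 23.099184 − (+6.068e-07/-3.366e+00) = 23.099184
iter 5: u=1.582523  f(a)=+4.263e-14  f'(a)=-3.366e+00  a ← 23.099184 − (+4.263e-14/-3.366e+00) = 23.099184
converged: |Δa| < 1e-12 after 5 iterations
sag = a·(cosh(S/(2a)) − 1) = 23.099184·(cosh(1.582523) − 1) = 35.488182
T_max/T_min = cosh(S/(2a)) = 2.536339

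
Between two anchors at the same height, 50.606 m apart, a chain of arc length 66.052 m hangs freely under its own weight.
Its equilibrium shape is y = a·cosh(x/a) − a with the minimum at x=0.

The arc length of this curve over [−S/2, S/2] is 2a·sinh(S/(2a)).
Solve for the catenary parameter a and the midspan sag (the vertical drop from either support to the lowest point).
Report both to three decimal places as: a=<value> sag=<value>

a=19.500 sag=18.853

seed: a₀ = √(S³/(24(L−S))) = √(50.606³/(24·15.446)) = 18.697751
iter 1: u=1.353264  f(a)=+1.478e+00  f'(a)=-1.975e+00  a ← 18.697751 − (+1.478e+00/-1.975e+00) = 19.445818
iter 2: u=1.301205  f(a)=+9.330e-02  f'(a)=-1.733e+00  a ← 19.445818 − (+9.330e-02/-1.733e+00) = 19.499659
iter 3: u=1.297612  f(a)=+4.275e-04  f'(a)=-1.717e+00  a ← 19.499659 − (+4.275e-04/-1.717e+00) = 19.499908
iter 4: u=1.297596  f(a)=+9.064e-09  f'(a)=-1.717e+00  a ← 19.499908 − (+9.064e-09/-1.717e+00) = 19.499908
iter 5: u=1.297596  f(a)=+0.000e+00  f'(a)=-1.717e+00  a ← 19.499908 − (+0.000e+00/-1.717e+00) = 19.499908
converged: |Δa| < 1e-12 after 5 iterations
sag = a·(cosh(S/(2a)) − 1) = 19.499908·(cosh(1.297596) − 1) = 18.853229
T_max/T_min = cosh(S/(2a)) = 1.966837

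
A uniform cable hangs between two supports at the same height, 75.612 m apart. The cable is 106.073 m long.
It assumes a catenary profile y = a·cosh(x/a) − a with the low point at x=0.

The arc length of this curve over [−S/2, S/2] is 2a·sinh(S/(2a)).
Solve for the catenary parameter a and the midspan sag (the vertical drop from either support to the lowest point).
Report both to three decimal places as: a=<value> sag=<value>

seed: a₀ = √(S³/(24(L−S))) = √(75.612³/(24·30.461)) = 24.316910
iter 1: u=1.554721  f(a)=+3.901e+00  f'(a)=-3.166e+00  a ← 24.316910 − (+3.901e+00/-3.166e+00) = 25.549093
iter 2: u=1.479739  f(a)=+3.161e-01  f'(a)=-2.672e+00  a ← 25.549093 − (+3.161e-01/-2.672e+00) = 25.667407
iter 3: u=1.472919  f(a)=+2.480e-03  f'(a)=-2.630e+00  a ← 25.667407 − (+2.480e-03/-2.630e+00) = 25.668350
iter 4: u=1.472864  f(a)=+1.553e-07  f'(a)=-2.629e+00  a ← 25.668350 − (+1.553e-07/-2.629e+00) = 25.668351
iter 5: u=1.472864  f(a)=-1.421e-14  f'(a)=-2.629e+00  a ← 25.668351 − (-1.421e-14/-2.629e+00) = 25.668351
converged: |Δa| < 1e-12 after 5 iterations
sag = a·(cosh(S/(2a)) − 1) = 25.668351·(cosh(1.472864) − 1) = 33.253076
T_max/T_min = cosh(S/(2a)) = 2.295489

a=25.668 sag=33.253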